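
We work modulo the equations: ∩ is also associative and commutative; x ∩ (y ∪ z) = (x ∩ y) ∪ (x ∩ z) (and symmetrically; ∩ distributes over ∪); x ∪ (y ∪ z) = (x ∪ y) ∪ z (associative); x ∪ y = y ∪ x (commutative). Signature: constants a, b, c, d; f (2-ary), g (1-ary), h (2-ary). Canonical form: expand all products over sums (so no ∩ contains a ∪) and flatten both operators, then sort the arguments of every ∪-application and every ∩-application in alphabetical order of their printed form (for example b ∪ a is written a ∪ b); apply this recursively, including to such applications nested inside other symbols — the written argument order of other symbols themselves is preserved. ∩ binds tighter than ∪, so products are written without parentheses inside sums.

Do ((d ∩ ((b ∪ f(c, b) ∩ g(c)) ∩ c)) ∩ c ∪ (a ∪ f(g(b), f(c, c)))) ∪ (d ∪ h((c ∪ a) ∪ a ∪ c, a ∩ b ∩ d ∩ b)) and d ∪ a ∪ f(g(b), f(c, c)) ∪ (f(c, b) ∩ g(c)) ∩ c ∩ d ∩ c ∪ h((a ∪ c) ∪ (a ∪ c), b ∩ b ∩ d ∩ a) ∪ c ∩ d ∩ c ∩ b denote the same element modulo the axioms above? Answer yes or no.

Answer: yes — both canonical forms are a ∪ b ∩ c ∩ c ∩ d ∪ c ∩ c ∩ d ∩ f(c, b) ∩ g(c) ∪ d ∪ f(g(b), f(c, c)) ∪ h(a ∪ a ∪ c ∪ c, a ∩ b ∩ b ∩ d)

Derivation:
Left:  ((d ∩ ((b ∪ f(c, b) ∩ g(c)) ∩ c)) ∩ c ∪ (a ∪ f(g(b), f(c, c)))) ∪ (d ∪ h((c ∪ a) ∪ a ∪ c, a ∩ b ∩ d ∩ b))
  Expand:  b ∩ c ∩ c ∩ d ∪ c ∩ c ∩ d ∩ f(c, b) ∩ g(c) ∪ a ∪ f(g(b), f(c, c)) ∪ d ∪ h(a ∪ a ∪ c ∪ c, a ∩ b ∩ b ∩ d)
  Sort arguments:  a ∪ b ∩ c ∩ c ∩ d ∪ c ∩ c ∩ d ∩ f(c, b) ∩ g(c) ∪ d ∪ f(g(b), f(c, c)) ∪ h(a ∪ a ∪ c ∪ c, a ∩ b ∩ b ∩ d)
Right:  d ∪ a ∪ f(g(b), f(c, c)) ∪ (f(c, b) ∩ g(c)) ∩ c ∩ d ∩ c ∪ h((a ∪ c) ∪ (a ∪ c), b ∩ b ∩ d ∩ a) ∪ c ∩ d ∩ c ∩ b
  Un-nest:  d ∪ a ∪ f(g(b), f(c, c)) ∪ c ∩ c ∩ d ∩ f(c, b) ∩ g(c) ∪ h(a ∪ a ∪ c ∪ c, a ∩ b ∩ b ∩ d) ∪ b ∩ c ∩ c ∩ d
  Sort arguments:  a ∪ b ∩ c ∩ c ∩ d ∪ c ∩ c ∩ d ∩ f(c, b) ∩ g(c) ∪ d ∪ f(g(b), f(c, c)) ∪ h(a ∪ a ∪ c ∪ c, a ∩ b ∩ b ∩ d)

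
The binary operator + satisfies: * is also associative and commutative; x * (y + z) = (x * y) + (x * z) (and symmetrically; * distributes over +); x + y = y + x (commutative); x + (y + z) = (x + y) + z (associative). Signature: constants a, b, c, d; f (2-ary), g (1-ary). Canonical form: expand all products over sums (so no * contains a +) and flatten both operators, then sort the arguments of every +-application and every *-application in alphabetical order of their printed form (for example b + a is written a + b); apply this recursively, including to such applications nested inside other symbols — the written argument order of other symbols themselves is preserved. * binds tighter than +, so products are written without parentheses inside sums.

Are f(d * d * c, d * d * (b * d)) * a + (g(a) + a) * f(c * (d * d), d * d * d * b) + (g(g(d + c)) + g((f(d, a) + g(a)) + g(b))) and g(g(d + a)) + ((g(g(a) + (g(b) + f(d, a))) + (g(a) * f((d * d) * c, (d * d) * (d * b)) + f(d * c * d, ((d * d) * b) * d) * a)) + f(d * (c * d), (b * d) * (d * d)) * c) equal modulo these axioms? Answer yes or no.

Left:  f(d * d * c, d * d * (b * d)) * a + (g(a) + a) * f(c * (d * d), d * d * d * b) + (g(g(d + c)) + g((f(d, a) + g(a)) + g(b)))
  Expand:  a * f(c * d * d, b * d * d * d) + f(c * d * d, b * d * d * d) * g(a) + a * f(c * d * d, b * d * d * d) + g(g(c + d)) + g(f(d, a) + g(a) + g(b))
  Sort:  a * f(c * d * d, b * d * d * d) + a * f(c * d * d, b * d * d * d) + f(c * d * d, b * d * d * d) * g(a) + g(f(d, a) + g(a) + g(b)) + g(g(c + d))
Right:  g(g(d + a)) + ((g(g(a) + (g(b) + f(d, a))) + (g(a) * f((d * d) * c, (d * d) * (d * b)) + f(d * c * d, ((d * d) * b) * d) * a)) + f(d * (c * d), (b * d) * (d * d)) * c)
  Un-nest:  g(g(a + d)) + g(f(d, a) + g(a) + g(b)) + f(c * d * d, b * d * d * d) * g(a) + a * f(c * d * d, b * d * d * d) + c * f(c * d * d, b * d * d * d)
  Sort:  a * f(c * d * d, b * d * d * d) + c * f(c * d * d, b * d * d * d) + f(c * d * d, b * d * d * d) * g(a) + g(f(d, a) + g(a) + g(b)) + g(g(a + d))

Answer: no — a * f(c * d * d, b * d * d * d) + a * f(c * d * d, b * d * d * d) + f(c * d * d, b * d * d * d) * g(a) + g(f(d, a) + g(a) + g(b)) + g(g(c + d)) vs a * f(c * d * d, b * d * d * d) + c * f(c * d * d, b * d * d * d) + f(c * d * d, b * d * d * d) * g(a) + g(f(d, a) + g(a) + g(b)) + g(g(a + d))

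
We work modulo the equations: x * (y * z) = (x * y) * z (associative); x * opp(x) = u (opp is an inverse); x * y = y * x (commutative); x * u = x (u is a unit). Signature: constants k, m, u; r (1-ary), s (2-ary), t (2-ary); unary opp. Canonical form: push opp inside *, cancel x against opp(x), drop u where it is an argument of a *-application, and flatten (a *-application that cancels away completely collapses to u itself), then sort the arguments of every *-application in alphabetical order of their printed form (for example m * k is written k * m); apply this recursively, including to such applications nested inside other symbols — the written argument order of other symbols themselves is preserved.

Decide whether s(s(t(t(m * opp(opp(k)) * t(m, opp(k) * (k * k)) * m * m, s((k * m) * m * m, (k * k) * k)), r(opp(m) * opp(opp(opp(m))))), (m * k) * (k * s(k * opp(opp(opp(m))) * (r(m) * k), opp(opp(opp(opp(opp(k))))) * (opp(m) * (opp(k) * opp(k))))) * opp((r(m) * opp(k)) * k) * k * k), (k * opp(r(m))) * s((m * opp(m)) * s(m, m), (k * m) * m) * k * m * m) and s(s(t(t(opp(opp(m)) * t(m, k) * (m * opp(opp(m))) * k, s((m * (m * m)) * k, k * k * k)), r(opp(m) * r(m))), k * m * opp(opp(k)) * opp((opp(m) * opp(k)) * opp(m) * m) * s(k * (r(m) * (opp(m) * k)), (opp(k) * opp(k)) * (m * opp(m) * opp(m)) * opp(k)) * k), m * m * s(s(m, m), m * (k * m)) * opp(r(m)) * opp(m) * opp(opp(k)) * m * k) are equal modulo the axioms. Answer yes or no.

Left:  s(s(t(t(m * opp(opp(k)) * t(m, opp(k) * (k * k)) * m * m, s((k * m) * m * m, (k * k) * k)), r(opp(m) * opp(opp(opp(m))))), (m * k) * (k * s(k * opp(opp(opp(m))) * (r(m) * k), opp(opp(opp(opp(opp(k))))) * (opp(m) * (opp(k) * opp(k))))) * opp((r(m) * opp(k)) * k) * k * k), (k * opp(r(m))) * s((m * opp(m)) * s(m, m), (k * m) * m) * k * m * m)
  Descend into:  (m * k) * (k * s(k * opp(opp(opp(m))) * (r(m) * k), opp(opp(opp(opp(opp(k))))) * (opp(m) * (opp(k) * opp(k))))) * opp((r(m) * opp(k)) * k) * k * k
  Push opp inside:  distribute opp over * and collapse double opp
  Collect terms:  m * k * k * k * k * s(k * k * opp(m) * r(m), opp(k) * opp(k) * opp(k) * opp(m)) * opp(r(m))
  Order the arguments:  k * k * k * k * m * opp(r(m)) * s(k * k * opp(m) * r(m), opp(k) * opp(k) * opp(k) * opp(m))
  Put back:  s(s(t(t(k * m * m * m * t(m, k), s(k * m * m * m, k * k * k)), r(opp(m) * opp(m))), k * k * k * k * m * opp(r(m)) * s(k * k * opp(m) * r(m), opp(k) * opp(k) * opp(k) * opp(m))), k * k * m * m * opp(r(m)) * s(s(m, m), k * m * m))
Right:  s(s(t(t(opp(opp(m)) * t(m, k) * (m * opp(opp(m))) * k, s((m * (m * m)) * k, k * k * k)), r(opp(m) * r(m))), k * m * opp(opp(k)) * opp((opp(m) * opp(k)) * opp(m) * m) * s(k * (r(m) * (opp(m) * k)), (opp(k) * opp(k)) * (m * opp(m) * opp(m)) * opp(k)) * k), m * m * s(s(m, m), m * (k * m)) * opp(r(m)) * opp(m) * opp(opp(k)) * m * k)
  Descend into:  k * m * opp(opp(k)) * opp((opp(m) * opp(k)) * opp(m) * m) * s(k * (r(m) * (opp(m) * k)), (opp(k) * opp(k)) * (m * opp(m) * opp(m)) * opp(k)) * k
  Push opp inside:  distribute opp over * and collapse double opp
  Collect terms:  k * k * k * k * m * m * s(k * k * opp(m) * r(m), opp(k) * opp(k) * opp(k) * opp(m))
  Put back:  s(s(t(t(k * m * m * m * t(m, k), s(k * m * m * m, k * k * k)), r(opp(m) * r(m))), k * k * k * k * m * m * s(k * k * opp(m) * r(m), opp(k) * opp(k) * opp(k) * opp(m))), k * k * m * m * opp(r(m)) * s(s(m, m), k * m * m))

Answer: no — s(s(t(t(k * m * m * m * t(m, k), s(k * m * m * m, k * k * k)), r(opp(m) * opp(m))), k * k * k * k * m * opp(r(m)) * s(k * k * opp(m) * r(m), opp(k) * opp(k) * opp(k) * opp(m))), k * k * m * m * opp(r(m)) * s(s(m, m), k * m * m)) vs s(s(t(t(k * m * m * m * t(m, k), s(k * m * m * m, k * k * k)), r(opp(m) * r(m))), k * k * k * k * m * m * s(k * k * opp(m) * r(m), opp(k) * opp(k) * opp(k) * opp(m))), k * k * m * m * opp(r(m)) * s(s(m, m), k * m * m))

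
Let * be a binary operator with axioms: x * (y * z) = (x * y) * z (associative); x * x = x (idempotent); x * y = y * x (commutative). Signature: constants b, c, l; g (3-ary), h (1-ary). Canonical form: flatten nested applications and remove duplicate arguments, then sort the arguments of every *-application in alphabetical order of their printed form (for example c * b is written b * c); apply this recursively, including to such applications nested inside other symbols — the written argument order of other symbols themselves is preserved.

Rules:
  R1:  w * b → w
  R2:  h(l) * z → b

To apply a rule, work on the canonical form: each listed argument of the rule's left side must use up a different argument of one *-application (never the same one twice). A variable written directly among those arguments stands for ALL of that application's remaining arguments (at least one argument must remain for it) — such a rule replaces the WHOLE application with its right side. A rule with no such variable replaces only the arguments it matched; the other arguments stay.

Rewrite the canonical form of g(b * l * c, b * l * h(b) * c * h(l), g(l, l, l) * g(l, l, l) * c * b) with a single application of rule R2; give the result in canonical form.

Answer: g(b * c * l, b, b * c * g(l, l, l))

Derivation:
Canonical form:  g(b * c * l, b * c * h(b) * h(l) * l, b * c * g(l, l, l))
R2 matches:  uses h(l);  z := b * c * h(b) * l
The extension variable absorbs all remaining arguments, so the whole application is rewritten.
New term:  g(b * c * l, b, b * c * g(l, l, l))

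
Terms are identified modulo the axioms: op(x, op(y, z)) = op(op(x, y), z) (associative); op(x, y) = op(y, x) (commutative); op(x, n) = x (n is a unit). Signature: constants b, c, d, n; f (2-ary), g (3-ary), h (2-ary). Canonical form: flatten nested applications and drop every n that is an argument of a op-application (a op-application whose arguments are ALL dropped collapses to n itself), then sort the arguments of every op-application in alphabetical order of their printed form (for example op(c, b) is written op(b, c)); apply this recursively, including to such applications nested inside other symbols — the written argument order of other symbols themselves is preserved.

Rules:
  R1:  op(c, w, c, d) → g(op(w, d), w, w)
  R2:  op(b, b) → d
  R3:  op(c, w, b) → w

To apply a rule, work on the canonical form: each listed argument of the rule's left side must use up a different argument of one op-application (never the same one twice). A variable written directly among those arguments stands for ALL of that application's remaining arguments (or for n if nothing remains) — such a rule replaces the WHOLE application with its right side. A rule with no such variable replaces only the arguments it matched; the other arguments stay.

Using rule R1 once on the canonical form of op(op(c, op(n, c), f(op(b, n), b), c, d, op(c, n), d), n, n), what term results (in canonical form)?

Answer: g(op(c, c, d, d, f(b, b)), op(c, c, d, f(b, b)), op(c, c, d, f(b, b)))

Derivation:
Canonical form:  op(c, c, c, c, d, d, f(b, b))
Match R1:  consume c, c, d;  w := op(c, c, d, f(b, b))
Every leftover argument binds to the variable; the entire application is replaced.
Giving:  g(op(c, c, d, d, f(b, b)), op(c, c, d, f(b, b)), op(c, c, d, f(b, b)))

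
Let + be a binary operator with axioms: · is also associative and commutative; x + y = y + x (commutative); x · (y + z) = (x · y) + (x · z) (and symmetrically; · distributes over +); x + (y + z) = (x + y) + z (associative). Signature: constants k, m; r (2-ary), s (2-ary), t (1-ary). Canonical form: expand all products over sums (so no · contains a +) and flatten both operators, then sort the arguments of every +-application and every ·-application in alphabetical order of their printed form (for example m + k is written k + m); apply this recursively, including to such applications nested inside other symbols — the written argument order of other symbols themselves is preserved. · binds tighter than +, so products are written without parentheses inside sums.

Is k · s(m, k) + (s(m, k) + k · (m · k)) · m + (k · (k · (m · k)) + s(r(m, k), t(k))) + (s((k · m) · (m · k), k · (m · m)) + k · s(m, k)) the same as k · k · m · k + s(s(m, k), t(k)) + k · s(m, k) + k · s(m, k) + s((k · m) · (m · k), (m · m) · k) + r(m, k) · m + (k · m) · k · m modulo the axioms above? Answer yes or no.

Left:  k · s(m, k) + (s(m, k) + k · (m · k)) · m + (k · (k · (m · k)) + s(r(m, k), t(k))) + (s((k · m) · (m · k), k · (m · m)) + k · s(m, k))
  Expand products over sums:  k · s(m, k) + m · s(m, k) + k · k · m · m + k · k · k · m + s(r(m, k), t(k)) + s(k · k · m · m, k · m · m) + k · s(m, k)
  Sort arguments:  k · k · k · m + k · k · m · m + k · s(m, k) + k · s(m, k) + m · s(m, k) + s(k · k · m · m, k · m · m) + s(r(m, k), t(k))
Right:  k · k · m · k + s(s(m, k), t(k)) + k · s(m, k) + k · s(m, k) + s((k · m) · (m · k), (m · m) · k) + r(m, k) · m + (k · m) · k · m
  Un-nest:  k · k · k · m + s(s(m, k), t(k)) + k · s(m, k) + k · s(m, k) + s(k · k · m · m, k · m · m) + m · r(m, k) + k · k · m · m
  Sort arguments:  k · k · k · m + k · k · m · m + k · s(m, k) + k · s(m, k) + m · r(m, k) + s(k · k · m · m, k · m · m) + s(s(m, k), t(k))

Answer: no — k · k · k · m + k · k · m · m + k · s(m, k) + k · s(m, k) + m · s(m, k) + s(k · k · m · m, k · m · m) + s(r(m, k), t(k)) vs k · k · k · m + k · k · m · m + k · s(m, k) + k · s(m, k) + m · r(m, k) + s(k · k · m · m, k · m · m) + s(s(m, k), t(k))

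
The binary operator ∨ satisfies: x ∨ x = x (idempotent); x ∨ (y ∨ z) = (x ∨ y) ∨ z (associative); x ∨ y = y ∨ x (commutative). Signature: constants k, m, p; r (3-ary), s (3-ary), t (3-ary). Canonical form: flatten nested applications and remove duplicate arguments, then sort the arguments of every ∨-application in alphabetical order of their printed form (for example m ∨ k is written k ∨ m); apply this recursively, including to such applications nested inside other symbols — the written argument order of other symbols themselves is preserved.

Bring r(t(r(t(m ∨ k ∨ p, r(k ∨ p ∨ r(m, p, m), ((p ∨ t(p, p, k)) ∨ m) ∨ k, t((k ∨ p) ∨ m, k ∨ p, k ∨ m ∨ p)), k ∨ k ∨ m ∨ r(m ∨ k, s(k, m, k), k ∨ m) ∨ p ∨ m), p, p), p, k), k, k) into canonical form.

Focus inside:  k ∨ k ∨ m ∨ r(m ∨ k, s(k, m, k), k ∨ m) ∨ p ∨ m
Inside:  r(m ∨ k, s(k, m, k), k ∨ m)  →  r(k ∨ m, s(k, m, k), k ∨ m)
Drop duplicates:  drop duplicate k, m
Order the arguments:  k ∨ m ∨ p ∨ r(k ∨ m, s(k, m, k), k ∨ m)
Rebuild:  r(t(r(t(k ∨ m ∨ p, r(k ∨ p ∨ r(m, p, m), k ∨ m ∨ p ∨ t(p, p, k), t(k ∨ m ∨ p, k ∨ p, k ∨ m ∨ p)), k ∨ m ∨ p ∨ r(k ∨ m, s(k, m, k), k ∨ m)), p, p), p, k), k, k)

Answer: r(t(r(t(k ∨ m ∨ p, r(k ∨ p ∨ r(m, p, m), k ∨ m ∨ p ∨ t(p, p, k), t(k ∨ m ∨ p, k ∨ p, k ∨ m ∨ p)), k ∨ m ∨ p ∨ r(k ∨ m, s(k, m, k), k ∨ m)), p, p), p, k), k, k)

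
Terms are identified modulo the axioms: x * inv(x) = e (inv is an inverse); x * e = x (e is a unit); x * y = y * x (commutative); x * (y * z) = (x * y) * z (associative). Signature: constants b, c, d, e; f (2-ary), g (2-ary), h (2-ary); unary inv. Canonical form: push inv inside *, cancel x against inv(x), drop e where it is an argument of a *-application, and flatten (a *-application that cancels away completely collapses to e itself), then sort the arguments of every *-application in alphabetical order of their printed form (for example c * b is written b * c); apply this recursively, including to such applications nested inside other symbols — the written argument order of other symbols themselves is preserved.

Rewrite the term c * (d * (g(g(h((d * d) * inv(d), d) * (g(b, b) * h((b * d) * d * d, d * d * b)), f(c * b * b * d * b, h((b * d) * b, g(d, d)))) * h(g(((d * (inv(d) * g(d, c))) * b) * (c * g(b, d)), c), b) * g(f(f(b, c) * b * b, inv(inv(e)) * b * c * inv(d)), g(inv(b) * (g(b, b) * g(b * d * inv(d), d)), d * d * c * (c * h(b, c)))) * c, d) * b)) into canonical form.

Answer: b * c * d * g(c * g(f(b * b * f(b, c), b * c * inv(d)), g(g(b, b) * g(b, d) * inv(b), c * c * d * d * h(b, c))) * g(g(b, b) * h(b * d * d * d, b * d * d) * h(d, d), f(b * b * b * c * d, h(b * b * d, g(d, d)))) * h(g(b * c * g(b, d) * g(d, c), c), b), d)

Derivation:
Push inv inside:  distribute inv over * and collapse double inv
Collect terms:  c * d * g(c * g(f(b * b * f(b, c), b * c * inv(d)), g(g(b, b) * g(b, d) * inv(b), c * c * d * d * h(b, c))) * g(g(b, b) * h(b * d * d * d, b * d * d) * h(d, d), f(b * b * b * c * d, h(b * b * d, g(d, d)))) * h(g(b * c * g(b, d) * g(d, c), c), b), d) * b
Sort arguments:  b * c * d * g(c * g(f(b * b * f(b, c), b * c * inv(d)), g(g(b, b) * g(b, d) * inv(b), c * c * d * d * h(b, c))) * g(g(b, b) * h(b * d * d * d, b * d * d) * h(d, d), f(b * b * b * c * d, h(b * b * d, g(d, d)))) * h(g(b * c * g(b, d) * g(d, c), c), b), d)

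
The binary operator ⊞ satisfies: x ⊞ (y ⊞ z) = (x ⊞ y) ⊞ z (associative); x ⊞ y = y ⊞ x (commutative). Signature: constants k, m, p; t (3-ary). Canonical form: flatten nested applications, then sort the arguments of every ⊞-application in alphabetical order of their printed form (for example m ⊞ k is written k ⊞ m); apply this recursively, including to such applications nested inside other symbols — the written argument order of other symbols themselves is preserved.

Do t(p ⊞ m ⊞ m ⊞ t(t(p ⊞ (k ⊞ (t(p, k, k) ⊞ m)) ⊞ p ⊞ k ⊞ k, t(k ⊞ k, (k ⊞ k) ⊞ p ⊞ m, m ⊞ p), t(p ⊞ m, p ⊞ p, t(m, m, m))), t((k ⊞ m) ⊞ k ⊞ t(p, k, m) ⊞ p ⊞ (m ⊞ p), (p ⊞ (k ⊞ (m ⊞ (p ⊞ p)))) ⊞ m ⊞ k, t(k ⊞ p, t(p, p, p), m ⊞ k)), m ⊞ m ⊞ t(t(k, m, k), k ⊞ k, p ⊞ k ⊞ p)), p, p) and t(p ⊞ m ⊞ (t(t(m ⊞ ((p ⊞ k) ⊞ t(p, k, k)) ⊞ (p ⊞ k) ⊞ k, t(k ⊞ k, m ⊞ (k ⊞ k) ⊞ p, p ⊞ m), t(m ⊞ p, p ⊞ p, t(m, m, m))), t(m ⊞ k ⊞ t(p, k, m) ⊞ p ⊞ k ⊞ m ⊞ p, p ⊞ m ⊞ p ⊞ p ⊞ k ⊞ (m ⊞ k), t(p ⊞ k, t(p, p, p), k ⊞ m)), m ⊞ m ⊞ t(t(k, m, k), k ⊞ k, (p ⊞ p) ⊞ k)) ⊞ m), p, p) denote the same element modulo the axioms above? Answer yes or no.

Answer: yes — both canonical forms are t(m ⊞ m ⊞ p ⊞ t(t(k ⊞ k ⊞ k ⊞ m ⊞ p ⊞ p ⊞ t(p, k, k), t(k ⊞ k, k ⊞ k ⊞ m ⊞ p, m ⊞ p), t(m ⊞ p, p ⊞ p, t(m, m, m))), t(k ⊞ k ⊞ m ⊞ m ⊞ p ⊞ p ⊞ t(p, k, m), k ⊞ k ⊞ m ⊞ m ⊞ p ⊞ p ⊞ p, t(k ⊞ p, t(p, p, p), k ⊞ m)), m ⊞ m ⊞ t(t(k, m, k), k ⊞ k, k ⊞ p ⊞ p)), p, p)

Derivation:
Left:  t(p ⊞ m ⊞ m ⊞ t(t(p ⊞ (k ⊞ (t(p, k, k) ⊞ m)) ⊞ p ⊞ k ⊞ k, t(k ⊞ k, (k ⊞ k) ⊞ p ⊞ m, m ⊞ p), t(p ⊞ m, p ⊞ p, t(m, m, m))), t((k ⊞ m) ⊞ k ⊞ t(p, k, m) ⊞ p ⊞ (m ⊞ p), (p ⊞ (k ⊞ (m ⊞ (p ⊞ p)))) ⊞ m ⊞ k, t(k ⊞ p, t(p, p, p), m ⊞ k)), m ⊞ m ⊞ t(t(k, m, k), k ⊞ k, p ⊞ k ⊞ p)), p, p)
  Descend into:  p ⊞ m ⊞ m ⊞ t(t(p ⊞ (k ⊞ (t(p, k, k) ⊞ m)) ⊞ p ⊞ k ⊞ k, t(k ⊞ k, (k ⊞ k) ⊞ p ⊞ m, m ⊞ p), t(p ⊞ m, p ⊞ p, t(m, m, m))), t((k ⊞ m) ⊞ k ⊞ t(p, k, m) ⊞ p ⊞ (m ⊞ p), (p ⊞ (k ⊞ (m ⊞ (p ⊞ p)))) ⊞ m ⊞ k, t(k ⊞ p, t(p, p, p), m ⊞ k)), m ⊞ m ⊞ t(t(k, m, k), k ⊞ k, p ⊞ k ⊞ p))
  Simplify inside:  t(t(p ⊞ (k ⊞ (t(p, k, k) ⊞ m)) ⊞ p ⊞ k ⊞ k, t(k ⊞ k, (k ⊞ k) ⊞ p ⊞ m, m ⊞ p), t(p ⊞ m, p ⊞ p, t(m, m, m))), t((k ⊞ m) ⊞ k ⊞ t(p, k, m) ⊞ p ⊞ (m ⊞ p), (p ⊞ (k ⊞ (m ⊞ (p ⊞ p)))) ⊞ m ⊞ k, t(k ⊞ p, t(p, p, p), m ⊞ k)), m ⊞ m ⊞ t(t(k, m, k), k ⊞ k, p ⊞ k ⊞ p))  →  t(t(k ⊞ k ⊞ k ⊞ m ⊞ p ⊞ p ⊞ t(p, k, k), t(k ⊞ k, k ⊞ k ⊞ m ⊞ p, m ⊞ p), t(m ⊞ p, p ⊞ p, t(m, m, m))), t(k ⊞ k ⊞ m ⊞ m ⊞ p ⊞ p ⊞ t(p, k, m), k ⊞ k ⊞ m ⊞ m ⊞ p ⊞ p ⊞ p, t(k ⊞ p, t(p, p, p), k ⊞ m)), m ⊞ m ⊞ t(t(k, m, k), k ⊞ k, k ⊞ p ⊞ p))
  Sort arguments:  m ⊞ m ⊞ p ⊞ t(t(k ⊞ k ⊞ k ⊞ m ⊞ p ⊞ p ⊞ t(p, k, k), t(k ⊞ k, k ⊞ k ⊞ m ⊞ p, m ⊞ p), t(m ⊞ p, p ⊞ p, t(m, m, m))), t(k ⊞ k ⊞ m ⊞ m ⊞ p ⊞ p ⊞ t(p, k, m), k ⊞ k ⊞ m ⊞ m ⊞ p ⊞ p ⊞ p, t(k ⊞ p, t(p, p, p), k ⊞ m)), m ⊞ m ⊞ t(t(k, m, k), k ⊞ k, k ⊞ p ⊞ p))
  Put back:  t(m ⊞ m ⊞ p ⊞ t(t(k ⊞ k ⊞ k ⊞ m ⊞ p ⊞ p ⊞ t(p, k, k), t(k ⊞ k, k ⊞ k ⊞ m ⊞ p, m ⊞ p), t(m ⊞ p, p ⊞ p, t(m, m, m))), t(k ⊞ k ⊞ m ⊞ m ⊞ p ⊞ p ⊞ t(p, k, m), k ⊞ k ⊞ m ⊞ m ⊞ p ⊞ p ⊞ p, t(k ⊞ p, t(p, p, p), k ⊞ m)), m ⊞ m ⊞ t(t(k, m, k), k ⊞ k, k ⊞ p ⊞ p)), p, p)
Right:  t(p ⊞ m ⊞ (t(t(m ⊞ ((p ⊞ k) ⊞ t(p, k, k)) ⊞ (p ⊞ k) ⊞ k, t(k ⊞ k, m ⊞ (k ⊞ k) ⊞ p, p ⊞ m), t(m ⊞ p, p ⊞ p, t(m, m, m))), t(m ⊞ k ⊞ t(p, k, m) ⊞ p ⊞ k ⊞ m ⊞ p, p ⊞ m ⊞ p ⊞ p ⊞ k ⊞ (m ⊞ k), t(p ⊞ k, t(p, p, p), k ⊞ m)), m ⊞ m ⊞ t(t(k, m, k), k ⊞ k, (p ⊞ p) ⊞ k)) ⊞ m), p, p)
  Focus inside:  p ⊞ m ⊞ (t(t(m ⊞ ((p ⊞ k) ⊞ t(p, k, k)) ⊞ (p ⊞ k) ⊞ k, t(k ⊞ k, m ⊞ (k ⊞ k) ⊞ p, p ⊞ m), t(m ⊞ p, p ⊞ p, t(m, m, m))), t(m ⊞ k ⊞ t(p, k, m) ⊞ p ⊞ k ⊞ m ⊞ p, p ⊞ m ⊞ p ⊞ p ⊞ k ⊞ (m ⊞ k), t(p ⊞ k, t(p, p, p), k ⊞ m)), m ⊞ m ⊞ t(t(k, m, k), k ⊞ k, (p ⊞ p) ⊞ k)) ⊞ m)
  Un-nest:  p ⊞ m ⊞ t(t(m ⊞ ((p ⊞ k) ⊞ t(p, k, k)) ⊞ (p ⊞ k) ⊞ k, t(k ⊞ k, m ⊞ (k ⊞ k) ⊞ p, p ⊞ m), t(m ⊞ p, p ⊞ p, t(m, m, m))), t(m ⊞ k ⊞ t(p, k, m) ⊞ p ⊞ k ⊞ m ⊞ p, p ⊞ m ⊞ p ⊞ p ⊞ k ⊞ (m ⊞ k), t(p ⊞ k, t(p, p, p), k ⊞ m)), m ⊞ m ⊞ t(t(k, m, k), k ⊞ k, (p ⊞ p) ⊞ k)) ⊞ m
  Simplify inside:  t(t(m ⊞ ((p ⊞ k) ⊞ t(p, k, k)) ⊞ (p ⊞ k) ⊞ k, t(k ⊞ k, m ⊞ (k ⊞ k) ⊞ p, p ⊞ m), t(m ⊞ p, p ⊞ p, t(m, m, m))), t(m ⊞ k ⊞ t(p, k, m) ⊞ p ⊞ k ⊞ m ⊞ p, p ⊞ m ⊞ p ⊞ p ⊞ k ⊞ (m ⊞ k), t(p ⊞ k, t(p, p, p), k ⊞ m)), m ⊞ m ⊞ t(t(k, m, k), k ⊞ k, (p ⊞ p) ⊞ k))  →  t(t(k ⊞ k ⊞ k ⊞ m ⊞ p ⊞ p ⊞ t(p, k, k), t(k ⊞ k, k ⊞ k ⊞ m ⊞ p, m ⊞ p), t(m ⊞ p, p ⊞ p, t(m, m, m))), t(k ⊞ k ⊞ m ⊞ m ⊞ p ⊞ p ⊞ t(p, k, m), k ⊞ k ⊞ m ⊞ m ⊞ p ⊞ p ⊞ p, t(k ⊞ p, t(p, p, p), k ⊞ m)), m ⊞ m ⊞ t(t(k, m, k), k ⊞ k, k ⊞ p ⊞ p))
  Sort:  m ⊞ m ⊞ p ⊞ t(t(k ⊞ k ⊞ k ⊞ m ⊞ p ⊞ p ⊞ t(p, k, k), t(k ⊞ k, k ⊞ k ⊞ m ⊞ p, m ⊞ p), t(m ⊞ p, p ⊞ p, t(m, m, m))), t(k ⊞ k ⊞ m ⊞ m ⊞ p ⊞ p ⊞ t(p, k, m), k ⊞ k ⊞ m ⊞ m ⊞ p ⊞ p ⊞ p, t(k ⊞ p, t(p, p, p), k ⊞ m)), m ⊞ m ⊞ t(t(k, m, k), k ⊞ k, k ⊞ p ⊞ p))
  Rebuild:  t(m ⊞ m ⊞ p ⊞ t(t(k ⊞ k ⊞ k ⊞ m ⊞ p ⊞ p ⊞ t(p, k, k), t(k ⊞ k, k ⊞ k ⊞ m ⊞ p, m ⊞ p), t(m ⊞ p, p ⊞ p, t(m, m, m))), t(k ⊞ k ⊞ m ⊞ m ⊞ p ⊞ p ⊞ t(p, k, m), k ⊞ k ⊞ m ⊞ m ⊞ p ⊞ p ⊞ p, t(k ⊞ p, t(p, p, p), k ⊞ m)), m ⊞ m ⊞ t(t(k, m, k), k ⊞ k, k ⊞ p ⊞ p)), p, p)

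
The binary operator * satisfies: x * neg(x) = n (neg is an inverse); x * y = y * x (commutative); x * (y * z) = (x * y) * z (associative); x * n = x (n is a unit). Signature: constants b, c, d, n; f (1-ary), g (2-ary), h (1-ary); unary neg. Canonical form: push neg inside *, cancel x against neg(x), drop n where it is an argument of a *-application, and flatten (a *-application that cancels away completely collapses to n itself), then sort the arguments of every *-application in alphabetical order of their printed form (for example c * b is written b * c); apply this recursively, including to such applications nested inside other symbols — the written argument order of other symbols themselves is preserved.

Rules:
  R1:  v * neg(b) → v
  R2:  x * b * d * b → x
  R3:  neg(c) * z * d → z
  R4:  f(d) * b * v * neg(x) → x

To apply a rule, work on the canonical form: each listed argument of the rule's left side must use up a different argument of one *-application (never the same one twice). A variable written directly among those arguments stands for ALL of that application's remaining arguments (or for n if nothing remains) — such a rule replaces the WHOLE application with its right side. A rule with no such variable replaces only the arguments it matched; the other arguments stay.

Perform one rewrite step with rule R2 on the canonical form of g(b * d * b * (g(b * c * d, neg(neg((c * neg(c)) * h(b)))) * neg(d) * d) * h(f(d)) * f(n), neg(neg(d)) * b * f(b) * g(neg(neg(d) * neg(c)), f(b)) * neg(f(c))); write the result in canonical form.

Canonical form:  g(b * b * d * f(n) * g(b * c * d, h(b)) * h(f(d)), b * d * f(b) * g(c * d, f(b)) * neg(f(c)))
R2 matches:  uses b, b, d;  x := f(n) * g(b * c * d, h(b)) * h(f(d))
Every leftover argument binds to the variable; the entire application is replaced.
Giving:  g(f(n) * g(b * c * d, h(b)) * h(f(d)), b * d * f(b) * g(c * d, f(b)) * neg(f(c)))

Answer: g(f(n) * g(b * c * d, h(b)) * h(f(d)), b * d * f(b) * g(c * d, f(b)) * neg(f(c)))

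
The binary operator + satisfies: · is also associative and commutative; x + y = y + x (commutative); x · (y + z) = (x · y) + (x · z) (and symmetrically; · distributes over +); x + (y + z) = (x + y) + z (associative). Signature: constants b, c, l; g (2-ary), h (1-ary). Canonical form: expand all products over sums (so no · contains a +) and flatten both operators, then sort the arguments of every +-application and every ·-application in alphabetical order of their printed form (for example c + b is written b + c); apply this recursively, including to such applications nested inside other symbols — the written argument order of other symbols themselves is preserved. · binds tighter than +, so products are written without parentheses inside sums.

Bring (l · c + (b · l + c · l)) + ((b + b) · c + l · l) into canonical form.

Expand products over sums:  c · l + b · l + c · l + b · c + b · c + l · l
Sort:  b · c + b · c + b · l + c · l + c · l + l · l

Answer: b · c + b · c + b · l + c · l + c · l + l · l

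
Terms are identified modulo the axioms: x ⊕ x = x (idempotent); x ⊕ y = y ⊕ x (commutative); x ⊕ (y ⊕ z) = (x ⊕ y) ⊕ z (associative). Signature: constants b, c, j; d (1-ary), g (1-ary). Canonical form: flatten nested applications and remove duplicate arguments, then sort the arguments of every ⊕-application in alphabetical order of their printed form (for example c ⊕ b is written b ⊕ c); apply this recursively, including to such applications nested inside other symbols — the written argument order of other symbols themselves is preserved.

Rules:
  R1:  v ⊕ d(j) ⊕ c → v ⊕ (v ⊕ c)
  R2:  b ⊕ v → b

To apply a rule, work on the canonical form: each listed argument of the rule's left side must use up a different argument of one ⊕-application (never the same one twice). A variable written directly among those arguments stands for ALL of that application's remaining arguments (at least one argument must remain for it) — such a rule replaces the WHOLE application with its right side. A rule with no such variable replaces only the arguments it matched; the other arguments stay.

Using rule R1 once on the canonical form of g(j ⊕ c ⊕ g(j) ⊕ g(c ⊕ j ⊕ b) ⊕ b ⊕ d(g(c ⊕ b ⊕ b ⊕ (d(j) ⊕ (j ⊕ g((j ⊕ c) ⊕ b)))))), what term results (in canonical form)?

Canonical form:  g(b ⊕ c ⊕ d(g(b ⊕ c ⊕ d(j) ⊕ g(b ⊕ c ⊕ j) ⊕ j)) ⊕ g(b ⊕ c ⊕ j) ⊕ g(j) ⊕ j)
Match R1:  consume c, d(j);  v := b ⊕ g(b ⊕ c ⊕ j) ⊕ j
The extension variable absorbs all remaining arguments, so the whole application is rewritten.
Giving:  g(b ⊕ c ⊕ d(g(b ⊕ c ⊕ g(b ⊕ c ⊕ j) ⊕ j)) ⊕ g(b ⊕ c ⊕ j) ⊕ g(j) ⊕ j)

Answer: g(b ⊕ c ⊕ d(g(b ⊕ c ⊕ g(b ⊕ c ⊕ j) ⊕ j)) ⊕ g(b ⊕ c ⊕ j) ⊕ g(j) ⊕ j)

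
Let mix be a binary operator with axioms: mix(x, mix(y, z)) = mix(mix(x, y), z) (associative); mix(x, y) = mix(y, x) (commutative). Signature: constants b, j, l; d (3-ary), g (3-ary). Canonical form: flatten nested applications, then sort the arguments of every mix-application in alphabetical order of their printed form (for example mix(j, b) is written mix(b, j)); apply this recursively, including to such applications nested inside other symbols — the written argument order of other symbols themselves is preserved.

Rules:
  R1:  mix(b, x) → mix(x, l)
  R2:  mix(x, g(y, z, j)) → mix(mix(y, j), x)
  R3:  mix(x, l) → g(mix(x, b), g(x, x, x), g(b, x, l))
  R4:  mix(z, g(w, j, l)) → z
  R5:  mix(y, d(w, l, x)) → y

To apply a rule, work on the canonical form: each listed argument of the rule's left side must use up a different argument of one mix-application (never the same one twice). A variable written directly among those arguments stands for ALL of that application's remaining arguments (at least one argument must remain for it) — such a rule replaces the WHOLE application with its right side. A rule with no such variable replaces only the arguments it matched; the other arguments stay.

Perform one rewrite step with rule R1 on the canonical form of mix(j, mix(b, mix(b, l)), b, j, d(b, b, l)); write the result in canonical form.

Canonical form:  mix(b, b, b, d(b, b, l), j, j, l)
Apply R1:  consuming b;  x := mix(b, b, d(b, b, l), j, j, l)
The extension variable absorbs all remaining arguments, so the whole application is rewritten.
Result:  mix(b, b, d(b, b, l), j, j, l, l)

Answer: mix(b, b, d(b, b, l), j, j, l, l)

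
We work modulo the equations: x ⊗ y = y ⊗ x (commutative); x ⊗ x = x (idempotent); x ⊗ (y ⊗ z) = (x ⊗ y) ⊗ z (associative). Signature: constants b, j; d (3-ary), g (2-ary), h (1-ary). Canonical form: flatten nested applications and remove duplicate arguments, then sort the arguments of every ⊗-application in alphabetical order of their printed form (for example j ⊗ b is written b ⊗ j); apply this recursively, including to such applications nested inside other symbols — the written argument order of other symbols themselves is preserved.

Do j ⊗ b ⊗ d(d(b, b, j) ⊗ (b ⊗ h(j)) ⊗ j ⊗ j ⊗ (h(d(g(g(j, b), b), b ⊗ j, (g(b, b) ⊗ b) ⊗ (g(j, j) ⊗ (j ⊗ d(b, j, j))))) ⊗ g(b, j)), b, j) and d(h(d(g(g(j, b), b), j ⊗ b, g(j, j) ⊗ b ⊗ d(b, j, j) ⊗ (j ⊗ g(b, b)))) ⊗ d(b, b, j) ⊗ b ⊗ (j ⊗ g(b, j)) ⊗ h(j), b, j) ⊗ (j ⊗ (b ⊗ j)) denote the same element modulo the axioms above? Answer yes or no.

Answer: yes — both canonical forms are b ⊗ d(b ⊗ d(b, b, j) ⊗ g(b, j) ⊗ h(d(g(g(j, b), b), b ⊗ j, b ⊗ d(b, j, j) ⊗ g(b, b) ⊗ g(j, j) ⊗ j)) ⊗ h(j) ⊗ j, b, j) ⊗ j

Derivation:
Left:  j ⊗ b ⊗ d(d(b, b, j) ⊗ (b ⊗ h(j)) ⊗ j ⊗ j ⊗ (h(d(g(g(j, b), b), b ⊗ j, (g(b, b) ⊗ b) ⊗ (g(j, j) ⊗ (j ⊗ d(b, j, j))))) ⊗ g(b, j)), b, j)
  Canonicalize subterm:  d(d(b, b, j) ⊗ (b ⊗ h(j)) ⊗ j ⊗ j ⊗ (h(d(g(g(j, b), b), b ⊗ j, (g(b, b) ⊗ b) ⊗ (g(j, j) ⊗ (j ⊗ d(b, j, j))))) ⊗ g(b, j)), b, j)  →  d(b ⊗ d(b, b, j) ⊗ g(b, j) ⊗ h(d(g(g(j, b), b), b ⊗ j, b ⊗ d(b, j, j) ⊗ g(b, b) ⊗ g(j, j) ⊗ j)) ⊗ h(j) ⊗ j, b, j)
  Order the arguments:  b ⊗ d(b ⊗ d(b, b, j) ⊗ g(b, j) ⊗ h(d(g(g(j, b), b), b ⊗ j, b ⊗ d(b, j, j) ⊗ g(b, b) ⊗ g(j, j) ⊗ j)) ⊗ h(j) ⊗ j, b, j) ⊗ j
Right:  d(h(d(g(g(j, b), b), j ⊗ b, g(j, j) ⊗ b ⊗ d(b, j, j) ⊗ (j ⊗ g(b, b)))) ⊗ d(b, b, j) ⊗ b ⊗ (j ⊗ g(b, j)) ⊗ h(j), b, j) ⊗ (j ⊗ (b ⊗ j))
  Un-nest:  d(h(d(g(g(j, b), b), j ⊗ b, g(j, j) ⊗ b ⊗ d(b, j, j) ⊗ (j ⊗ g(b, b)))) ⊗ d(b, b, j) ⊗ b ⊗ (j ⊗ g(b, j)) ⊗ h(j), b, j) ⊗ j ⊗ b ⊗ j
  Inside:  d(h(d(g(g(j, b), b), j ⊗ b, g(j, j) ⊗ b ⊗ d(b, j, j) ⊗ (j ⊗ g(b, b)))) ⊗ d(b, b, j) ⊗ b ⊗ (j ⊗ g(b, j)) ⊗ h(j), b, j)  →  d(b ⊗ d(b, b, j) ⊗ g(b, j) ⊗ h(d(g(g(j, b), b), b ⊗ j, b ⊗ d(b, j, j) ⊗ g(b, b) ⊗ g(j, j) ⊗ j)) ⊗ h(j) ⊗ j, b, j)
  Deduplicate:  drop duplicate j
  Order the arguments:  b ⊗ d(b ⊗ d(b, b, j) ⊗ g(b, j) ⊗ h(d(g(g(j, b), b), b ⊗ j, b ⊗ d(b, j, j) ⊗ g(b, b) ⊗ g(j, j) ⊗ j)) ⊗ h(j) ⊗ j, b, j) ⊗ j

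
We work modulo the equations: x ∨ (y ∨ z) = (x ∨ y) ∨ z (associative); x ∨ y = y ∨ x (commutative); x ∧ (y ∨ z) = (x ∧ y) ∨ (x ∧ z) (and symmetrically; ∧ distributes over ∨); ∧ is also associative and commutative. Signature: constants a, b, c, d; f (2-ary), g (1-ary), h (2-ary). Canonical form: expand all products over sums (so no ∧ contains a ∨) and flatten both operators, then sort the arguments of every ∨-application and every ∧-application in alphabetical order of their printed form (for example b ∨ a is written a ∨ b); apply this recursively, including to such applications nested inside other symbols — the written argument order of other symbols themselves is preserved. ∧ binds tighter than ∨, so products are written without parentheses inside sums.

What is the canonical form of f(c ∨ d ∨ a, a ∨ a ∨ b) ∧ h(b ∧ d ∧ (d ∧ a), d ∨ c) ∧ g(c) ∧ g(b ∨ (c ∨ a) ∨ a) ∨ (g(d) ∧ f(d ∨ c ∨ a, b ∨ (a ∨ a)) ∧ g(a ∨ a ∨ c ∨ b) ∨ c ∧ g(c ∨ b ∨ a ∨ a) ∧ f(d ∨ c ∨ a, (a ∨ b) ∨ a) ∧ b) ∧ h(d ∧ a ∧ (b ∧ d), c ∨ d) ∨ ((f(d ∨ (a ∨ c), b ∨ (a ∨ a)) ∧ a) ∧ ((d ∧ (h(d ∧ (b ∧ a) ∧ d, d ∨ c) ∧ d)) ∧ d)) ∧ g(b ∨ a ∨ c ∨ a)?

Answer: a ∧ d ∧ d ∧ d ∧ f(a ∨ c ∨ d, a ∨ a ∨ b) ∧ g(a ∨ a ∨ b ∨ c) ∧ h(a ∧ b ∧ d ∧ d, c ∨ d) ∨ b ∧ c ∧ f(a ∨ c ∨ d, a ∨ a ∨ b) ∧ g(a ∨ a ∨ b ∨ c) ∧ h(a ∧ b ∧ d ∧ d, c ∨ d) ∨ f(a ∨ c ∨ d, a ∨ a ∨ b) ∧ g(a ∨ a ∨ b ∨ c) ∧ g(c) ∧ h(a ∧ b ∧ d ∧ d, c ∨ d) ∨ f(a ∨ c ∨ d, a ∨ a ∨ b) ∧ g(a ∨ a ∨ b ∨ c) ∧ g(d) ∧ h(a ∧ b ∧ d ∧ d, c ∨ d)

Derivation:
Distribute:  f(a ∨ c ∨ d, a ∨ a ∨ b) ∧ g(a ∨ a ∨ b ∨ c) ∧ g(c) ∧ h(a ∧ b ∧ d ∧ d, c ∨ d) ∨ f(a ∨ c ∨ d, a ∨ a ∨ b) ∧ g(a ∨ a ∨ b ∨ c) ∧ g(d) ∧ h(a ∧ b ∧ d ∧ d, c ∨ d) ∨ b ∧ c ∧ f(a ∨ c ∨ d, a ∨ a ∨ b) ∧ g(a ∨ a ∨ b ∨ c) ∧ h(a ∧ b ∧ d ∧ d, c ∨ d) ∨ a ∧ d ∧ d ∧ d ∧ f(a ∨ c ∨ d, a ∨ a ∨ b) ∧ g(a ∨ a ∨ b ∨ c) ∧ h(a ∧ b ∧ d ∧ d, c ∨ d)
Order the arguments:  a ∧ d ∧ d ∧ d ∧ f(a ∨ c ∨ d, a ∨ a ∨ b) ∧ g(a ∨ a ∨ b ∨ c) ∧ h(a ∧ b ∧ d ∧ d, c ∨ d) ∨ b ∧ c ∧ f(a ∨ c ∨ d, a ∨ a ∨ b) ∧ g(a ∨ a ∨ b ∨ c) ∧ h(a ∧ b ∧ d ∧ d, c ∨ d) ∨ f(a ∨ c ∨ d, a ∨ a ∨ b) ∧ g(a ∨ a ∨ b ∨ c) ∧ g(c) ∧ h(a ∧ b ∧ d ∧ d, c ∨ d) ∨ f(a ∨ c ∨ d, a ∨ a ∨ b) ∧ g(a ∨ a ∨ b ∨ c) ∧ g(d) ∧ h(a ∧ b ∧ d ∧ d, c ∨ d)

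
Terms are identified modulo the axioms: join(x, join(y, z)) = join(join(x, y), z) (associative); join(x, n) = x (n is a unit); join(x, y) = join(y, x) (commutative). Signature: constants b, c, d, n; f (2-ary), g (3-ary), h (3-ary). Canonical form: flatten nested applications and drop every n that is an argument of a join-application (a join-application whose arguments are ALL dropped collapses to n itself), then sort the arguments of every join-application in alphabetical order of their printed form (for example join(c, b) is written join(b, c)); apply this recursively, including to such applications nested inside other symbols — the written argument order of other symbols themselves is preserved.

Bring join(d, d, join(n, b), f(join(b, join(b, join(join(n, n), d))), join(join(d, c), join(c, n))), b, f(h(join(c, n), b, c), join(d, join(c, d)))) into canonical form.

Un-nest:  join(d, d, n, b, f(join(b, join(b, join(join(n, n), d))), join(join(d, c), join(c, n))), b, f(h(join(c, n), b, c), join(d, join(c, d))))
Canonicalize subterm:  f(join(b, join(b, join(join(n, n), d))), join(join(d, c), join(c, n)))  →  f(join(b, b, d), join(c, c, d))
Inside:  f(h(join(c, n), b, c), join(d, join(c, d)))  →  f(h(c, b, c), join(c, d, d))
Units out:  drop n
Sort arguments:  join(b, b, d, d, f(h(c, b, c), join(c, d, d)), f(join(b, b, d), join(c, c, d)))

Answer: join(b, b, d, d, f(h(c, b, c), join(c, d, d)), f(join(b, b, d), join(c, c, d)))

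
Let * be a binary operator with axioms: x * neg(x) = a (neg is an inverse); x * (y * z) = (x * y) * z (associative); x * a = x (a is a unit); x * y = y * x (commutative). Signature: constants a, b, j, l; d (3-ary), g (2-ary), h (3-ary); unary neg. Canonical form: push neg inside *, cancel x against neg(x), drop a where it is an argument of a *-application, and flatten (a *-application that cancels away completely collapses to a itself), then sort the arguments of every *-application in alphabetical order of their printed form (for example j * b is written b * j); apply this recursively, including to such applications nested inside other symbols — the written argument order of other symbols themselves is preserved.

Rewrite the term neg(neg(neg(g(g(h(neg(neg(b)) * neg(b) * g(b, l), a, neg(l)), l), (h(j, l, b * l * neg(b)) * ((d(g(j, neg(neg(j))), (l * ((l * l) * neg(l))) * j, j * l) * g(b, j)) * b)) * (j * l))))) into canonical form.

Push neg inside:  distribute neg over * and collapse double neg
Collect terms:  neg(g(g(h(g(b, l), a, neg(l)), l), b * d(g(j, j), j * l * l, j * l) * g(b, j) * h(j, l, l) * j * l))

Answer: neg(g(g(h(g(b, l), a, neg(l)), l), b * d(g(j, j), j * l * l, j * l) * g(b, j) * h(j, l, l) * j * l))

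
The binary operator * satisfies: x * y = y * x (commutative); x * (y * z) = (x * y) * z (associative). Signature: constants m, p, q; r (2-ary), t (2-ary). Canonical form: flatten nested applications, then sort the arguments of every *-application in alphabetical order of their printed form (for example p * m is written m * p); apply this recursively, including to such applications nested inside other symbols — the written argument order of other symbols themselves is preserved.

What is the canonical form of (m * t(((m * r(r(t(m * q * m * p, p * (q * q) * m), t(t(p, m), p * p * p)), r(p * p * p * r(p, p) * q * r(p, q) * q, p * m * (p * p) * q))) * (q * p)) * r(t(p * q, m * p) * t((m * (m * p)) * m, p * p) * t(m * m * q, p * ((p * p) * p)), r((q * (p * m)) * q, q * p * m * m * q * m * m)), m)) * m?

Un-nest:  m * t(((m * r(r(t(m * q * m * p, p * (q * q) * m), t(t(p, m), p * p * p)), r(p * p * p * r(p, p) * q * r(p, q) * q, p * m * (p * p) * q))) * (q * p)) * r(t(p * q, m * p) * t((m * (m * p)) * m, p * p) * t(m * m * q, p * ((p * p) * p)), r((q * (p * m)) * q, q * p * m * m * q * m * m)), m) * m
Simplify inside:  t(((m * r(r(t(m * q * m * p, p * (q * q) * m), t(t(p, m), p * p * p)), r(p * p * p * r(p, p) * q * r(p, q) * q, p * m * (p * p) * q))) * (q * p)) * r(t(p * q, m * p) * t((m * (m * p)) * m, p * p) * t(m * m * q, p * ((p * p) * p)), r((q * (p * m)) * q, q * p * m * m * q * m * m)), m)  →  t(m * p * q * r(r(t(m * m * p * q, m * p * q * q), t(t(p, m), p * p * p)), r(p * p * p * q * q * r(p, p) * r(p, q), m * p * p * p * q)) * r(t(m * m * m * p, p * p) * t(m * m * q, p * p * p * p) * t(p * q, m * p), r(m * p * q * q, m * m * m * m * p * q * q)), m)
Order the arguments:  m * m * t(m * p * q * r(r(t(m * m * p * q, m * p * q * q), t(t(p, m), p * p * p)), r(p * p * p * q * q * r(p, p) * r(p, q), m * p * p * p * q)) * r(t(m * m * m * p, p * p) * t(m * m * q, p * p * p * p) * t(p * q, m * p), r(m * p * q * q, m * m * m * m * p * q * q)), m)

Answer: m * m * t(m * p * q * r(r(t(m * m * p * q, m * p * q * q), t(t(p, m), p * p * p)), r(p * p * p * q * q * r(p, p) * r(p, q), m * p * p * p * q)) * r(t(m * m * m * p, p * p) * t(m * m * q, p * p * p * p) * t(p * q, m * p), r(m * p * q * q, m * m * m * m * p * q * q)), m)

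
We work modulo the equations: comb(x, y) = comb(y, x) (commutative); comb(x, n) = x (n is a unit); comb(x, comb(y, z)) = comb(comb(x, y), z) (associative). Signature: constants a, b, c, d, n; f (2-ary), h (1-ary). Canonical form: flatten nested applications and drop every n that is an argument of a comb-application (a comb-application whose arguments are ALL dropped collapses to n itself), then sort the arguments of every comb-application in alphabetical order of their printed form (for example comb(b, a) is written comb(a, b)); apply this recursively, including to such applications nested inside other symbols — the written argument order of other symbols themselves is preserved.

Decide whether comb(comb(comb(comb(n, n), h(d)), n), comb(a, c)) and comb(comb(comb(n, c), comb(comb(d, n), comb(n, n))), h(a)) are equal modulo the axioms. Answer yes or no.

Answer: no — comb(a, c, h(d)) vs comb(c, d, h(a))

Derivation:
Left:  comb(comb(comb(comb(n, n), h(d)), n), comb(a, c))
  Merge nested applications:  comb(n, n, h(d), n, a, c)
  Drop the unit:  drop n (×3)
  Sort:  comb(a, c, h(d))
Right:  comb(comb(comb(n, c), comb(comb(d, n), comb(n, n))), h(a))
  Un-nest:  comb(n, c, d, n, n, n, h(a))
  Drop the unit:  drop n (×4)
  Sort arguments:  comb(c, d, h(a))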